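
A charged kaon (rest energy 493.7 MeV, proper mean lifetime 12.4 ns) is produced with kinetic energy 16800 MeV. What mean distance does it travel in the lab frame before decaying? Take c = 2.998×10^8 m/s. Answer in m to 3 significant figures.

γ = 1 + K/(m₀c²) = 1 + 16800/493.7 = 35.029
β = √(1 − 1/γ²) = 0.99959
Dilated lifetime: γτ₀ = 35.029 × 12.4 ns = 434.36 ns
d = βc·γτ₀ = 0.99959 × (2.998×10^8 m/s) × 4.3436×10^-7 s = 130 m

d ≈ 130 m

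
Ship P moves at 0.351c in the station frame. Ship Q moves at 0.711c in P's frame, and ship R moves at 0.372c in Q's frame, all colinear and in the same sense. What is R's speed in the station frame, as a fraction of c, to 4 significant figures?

u ≈ 0.9284c

Compose boost 2: (0.711 + 0.351)/(1 + 0.711×0.351) = 1.062/1.24956 = 0.849898
Compose boost 3: (0.372 + 0.849898)/(1 + 0.372×0.849898) = 1.22190/1.31616 = 0.9284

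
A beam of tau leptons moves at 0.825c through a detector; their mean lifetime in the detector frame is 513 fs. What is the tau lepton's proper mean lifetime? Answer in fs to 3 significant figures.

τ₀ ≈ 290 fs

γ = 1/√(1 − 0.825²) = 1.7695
Proper time: τ₀ = Δt/γ = 513/1.7695 = 290 fs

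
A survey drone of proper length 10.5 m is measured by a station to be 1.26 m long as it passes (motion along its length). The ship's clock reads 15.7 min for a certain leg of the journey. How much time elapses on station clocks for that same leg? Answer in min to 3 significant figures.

Length contraction ⇒ γ = L₀/L = 10.5/1.26 = 8.3333
Time dilation: Δt = γτ₀ = 8.3333 × 15.7 min = 131 min

Δt ≈ 131 min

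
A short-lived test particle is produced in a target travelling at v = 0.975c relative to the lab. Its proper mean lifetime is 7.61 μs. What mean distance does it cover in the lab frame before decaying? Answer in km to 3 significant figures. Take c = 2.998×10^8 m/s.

γ = 1/√(1 − 0.975²) = 4.5004
Dilated lifetime: Δt = γτ₀ = 4.5004 × 7.61 μs = 34.248 μs
d = vΔt = 0.975c × 34.248 μs = 2.9230×10^8 m/s × 3.4248×10^-5 s = 10.0 km

d ≈ 10.0 km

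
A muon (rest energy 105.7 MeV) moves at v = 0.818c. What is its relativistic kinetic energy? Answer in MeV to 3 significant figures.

γ = 1/√(1 − 0.818²) = 1.7385
K = (γ − 1)m₀c² = (1.7385 − 1) × 105.7 MeV = 0.73847 × 105.7 MeV = 78.1 MeV

K ≈ 78.1 MeV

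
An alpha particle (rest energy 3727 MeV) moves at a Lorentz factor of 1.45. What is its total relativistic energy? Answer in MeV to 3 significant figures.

γ = 1.45 (given)
E = γm₀c² = 1.45 × 3727 MeV = 5400 MeV

E ≈ 5400 MeV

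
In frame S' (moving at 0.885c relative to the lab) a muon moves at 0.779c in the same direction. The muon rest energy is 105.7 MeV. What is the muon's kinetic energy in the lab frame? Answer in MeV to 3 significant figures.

K ≈ 506 MeV

u_lab = (0.779 + 0.885)/(1 + 0.779×0.885) = 0.984956
γ = 1/√(1 − 0.984956²) = 5.7869
K = (γ − 1)m₀c² = (5.7869 − 1) × 105.7 = 4.7869 × 105.7 = 506 MeV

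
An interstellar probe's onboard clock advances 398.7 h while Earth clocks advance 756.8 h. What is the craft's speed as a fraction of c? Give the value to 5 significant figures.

γ = Δt/τ₀ = 756.8/398.7 = 1.898169
β = √(1 − 1/γ²) = √(1 − 1/1.898169²) = 0.84997

β ≈ 0.84997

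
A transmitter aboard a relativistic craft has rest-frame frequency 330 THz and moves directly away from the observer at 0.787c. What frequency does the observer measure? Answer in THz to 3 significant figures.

f_obs ≈ 114 THz

Relativistic Doppler: f_obs = f_src √((1−β)/(1+β))
= 330 × √(0.21300/1.7870) = 330 × 0.34525 = 114 THz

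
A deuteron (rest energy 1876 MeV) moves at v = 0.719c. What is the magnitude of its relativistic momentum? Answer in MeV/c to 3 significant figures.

γ = 1/√(1 − 0.719²) = 1.4388
p = γβm₀c = 1.4388 × 0.719 × 1876 MeV/c = 1940 MeV/c

p ≈ 1940 MeV/c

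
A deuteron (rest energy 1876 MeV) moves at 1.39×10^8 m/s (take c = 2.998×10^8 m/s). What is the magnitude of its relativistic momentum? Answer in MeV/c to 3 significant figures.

p ≈ 982 MeV/c

β = v/c = 1.39×10^8 / 2.998×10^8 = 0.46364
γ = 1/√(1 − 0.46364²) = 1.1286
p = γβm₀c = 1.1286 × 0.46364 × 1876 MeV/c = 982 MeV/c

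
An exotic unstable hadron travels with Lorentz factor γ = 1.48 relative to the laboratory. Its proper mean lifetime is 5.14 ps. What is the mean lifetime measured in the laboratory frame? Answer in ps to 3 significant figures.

Δt ≈ 7.61 ps

γ = 1.48 (given)
Time dilation: Δt = γτ₀ = 1.48 × 5.14 ps = 7.61 ps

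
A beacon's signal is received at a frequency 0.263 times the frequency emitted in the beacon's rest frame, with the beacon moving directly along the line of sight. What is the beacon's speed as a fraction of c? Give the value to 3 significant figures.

f_obs/f_src = √((1−β)/(1+β)) = 0.263  ⇒  (1−β)/(1+β) = 0.069169
β = |1 − D²|/(1 + D²) = |1 − 0.069169|/(1 + 0.069169) = 0.871

β ≈ 0.871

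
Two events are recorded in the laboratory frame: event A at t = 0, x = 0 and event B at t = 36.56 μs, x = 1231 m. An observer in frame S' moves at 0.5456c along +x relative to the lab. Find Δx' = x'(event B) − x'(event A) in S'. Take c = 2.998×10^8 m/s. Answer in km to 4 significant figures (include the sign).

γ = 1/√(1 − 0.5456²) = 1.19325
Δx' = γ(Δx − vΔt) = 1.19325 × (1231 m − 0.5456×(2.998×10^8 m/s)×36.56×10^-6 s)
= 1.19325 × (-4749.15 m) = -5.667 km

Δx' ≈ -5.667 km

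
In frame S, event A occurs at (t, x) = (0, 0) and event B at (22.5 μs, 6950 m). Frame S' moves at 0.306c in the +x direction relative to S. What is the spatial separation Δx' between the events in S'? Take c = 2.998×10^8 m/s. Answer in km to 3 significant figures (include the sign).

γ = 1/√(1 − 0.306²) = 1.0504
Δx' = γ(Δx − vΔt) = 1.0504 × (6950 m − 0.306×(2.998×10^8 m/s)×22.5×10^-6 s)
= 1.0504 × (4885.9 m) = 5.13 km

Δx' ≈ 5.13 km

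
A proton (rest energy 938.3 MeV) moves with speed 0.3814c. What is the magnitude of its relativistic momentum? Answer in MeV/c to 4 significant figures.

γ = 1/√(1 − 0.3814²) = 1.08177
p = γβm₀c = 1.08177 × 0.3814 × 938.3 MeV/c = 387.1 MeV/c

p ≈ 387.1 MeV/c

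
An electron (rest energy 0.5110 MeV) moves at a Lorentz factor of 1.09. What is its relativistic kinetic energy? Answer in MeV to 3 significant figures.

γ = 1.09 (given)
K = (γ − 1)m₀c² = (1.09 − 1) × 0.5110 MeV = 0.090000 × 0.5110 MeV = 0.0460 MeV

K ≈ 0.0460 MeV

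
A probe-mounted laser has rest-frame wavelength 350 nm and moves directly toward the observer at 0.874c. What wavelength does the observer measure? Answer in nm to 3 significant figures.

λ_obs ≈ 90.8 nm

Relativistic Doppler: λ_obs = λ_src √((1−β)/(1+β))
= 350 × √(0.12600/1.8740) = 350 × 0.25930 = 90.8 nm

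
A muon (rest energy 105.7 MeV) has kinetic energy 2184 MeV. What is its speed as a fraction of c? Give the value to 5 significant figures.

γ = 1 + K/(m₀c²) = 1 + 2184/105.7 = 21.66225
β = √(1 − 1/γ²) = 0.99893

β ≈ 0.99893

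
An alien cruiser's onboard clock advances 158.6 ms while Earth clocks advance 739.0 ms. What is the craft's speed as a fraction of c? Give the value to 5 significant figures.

γ = Δt/τ₀ = 739.0/158.6 = 4.659521
β = √(1 − 1/γ²) = √(1 − 1/4.659521²) = 0.97670

β ≈ 0.97670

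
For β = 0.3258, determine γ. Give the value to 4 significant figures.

γ ≈ 1.058

γ = 1/√(1 − β²) = 1/√(1 − 0.3258²) = 1/√(0.893854) = 1.058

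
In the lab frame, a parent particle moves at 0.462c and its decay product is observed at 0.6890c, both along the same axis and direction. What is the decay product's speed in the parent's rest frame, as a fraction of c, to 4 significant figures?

Inverse velocity addition: u' = (u − v)/(1 − uv/c²)
= (0.6890 − 0.462)/(1 − 0.6890×0.462) = 0.2270/0.681682 = 0.3330

u' ≈ 0.3330c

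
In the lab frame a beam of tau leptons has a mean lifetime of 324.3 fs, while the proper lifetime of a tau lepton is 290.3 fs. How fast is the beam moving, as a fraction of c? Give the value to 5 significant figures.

β ≈ 0.44575

γ = Δt/τ₀ = 324.3/290.3 = 1.117120
β = √(1 − 1/γ²) = √(1 − 1/1.117120²) = 0.44575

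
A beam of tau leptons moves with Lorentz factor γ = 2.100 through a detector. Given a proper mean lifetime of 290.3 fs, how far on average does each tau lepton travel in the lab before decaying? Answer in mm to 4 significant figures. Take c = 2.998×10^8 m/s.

β = √(1 − 1/γ²) = √(1 − 1/2.100²) = 0.879342
Dilated lifetime: Δt = γτ₀ = 2.100 × 290.3 fs = 609.630 fs
d = vΔt = 0.879342c × 609.630 fs = 2.63627×10^8 m/s × 6.09630×10^-13 s = 0.1607 mm

d ≈ 0.1607 mm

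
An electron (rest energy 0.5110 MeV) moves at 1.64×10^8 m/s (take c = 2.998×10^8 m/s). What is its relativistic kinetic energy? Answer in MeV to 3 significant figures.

β = v/c = 1.64×10^8 / 2.998×10^8 = 0.54703
γ = 1/√(1 − 0.54703²) = 1.1946
K = (γ − 1)m₀c² = (1.1946 − 1) × 0.5110 MeV = 0.19458 × 0.5110 MeV = 0.0994 MeV

K ≈ 0.0994 MeV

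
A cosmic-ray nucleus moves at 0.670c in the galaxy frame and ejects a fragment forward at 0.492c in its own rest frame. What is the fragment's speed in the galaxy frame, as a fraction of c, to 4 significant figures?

Compose boost 2: (0.492 + 0.670)/(1 + 0.492×0.670) = 1.162/1.32964 = 0.8739

u ≈ 0.8739c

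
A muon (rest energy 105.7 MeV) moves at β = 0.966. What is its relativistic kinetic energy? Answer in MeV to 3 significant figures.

γ = 1/√(1 − 0.966²) = 3.8678
K = (γ − 1)m₀c² = (3.8678 − 1) × 105.7 MeV = 2.8678 × 105.7 MeV = 303 MeV

K ≈ 303 MeV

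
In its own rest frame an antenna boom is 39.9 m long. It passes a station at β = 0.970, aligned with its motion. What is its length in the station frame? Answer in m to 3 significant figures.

L ≈ 9.70 m

γ = 1/√(1 − 0.970²) = 4.1135
Length contraction: L = L₀/γ = 39.9/4.1135 = 9.70 m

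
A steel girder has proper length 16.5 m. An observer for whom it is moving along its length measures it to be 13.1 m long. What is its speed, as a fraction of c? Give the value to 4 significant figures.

β ≈ 0.6080

γ = L₀/L = 16.5/13.1 = 1.25954
β = √(1 − 1/γ²) = 0.6080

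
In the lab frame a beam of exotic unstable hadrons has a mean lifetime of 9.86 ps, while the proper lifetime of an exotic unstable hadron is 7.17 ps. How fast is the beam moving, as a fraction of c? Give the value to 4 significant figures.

γ = Δt/τ₀ = 9.86/7.17 = 1.37517
β = √(1 − 1/γ²) = √(1 − 1/1.37517²) = 0.6864

β ≈ 0.6864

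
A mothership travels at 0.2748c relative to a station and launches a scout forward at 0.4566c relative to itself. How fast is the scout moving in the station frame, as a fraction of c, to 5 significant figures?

u ≈ 0.64986c

Compose boost 2: (0.4566 + 0.2748)/(1 + 0.4566×0.2748) = 0.73140/1.125474 = 0.64986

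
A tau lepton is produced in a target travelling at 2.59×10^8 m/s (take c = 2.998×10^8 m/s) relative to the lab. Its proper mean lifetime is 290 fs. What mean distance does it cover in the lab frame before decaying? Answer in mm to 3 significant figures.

d ≈ 0.149 mm

β = v/c = 2.59×10^8 / 2.998×10^8 = 0.86391
γ = 1/√(1 − 0.86391²) = 1.9855
Dilated lifetime: Δt = γτ₀ = 1.9855 × 290 fs = 575.80 fs
d = vΔt = 0.86391c × 575.80 fs = 2.5900×10^8 m/s × 5.7580×10^-13 s = 0.149 mm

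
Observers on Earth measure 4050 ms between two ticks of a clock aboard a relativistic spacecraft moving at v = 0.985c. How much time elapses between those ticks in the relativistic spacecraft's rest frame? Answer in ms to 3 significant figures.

γ = 1/√(1 − 0.985²) = 5.7953
Proper time: τ₀ = Δt/γ = 4050/5.7953 = 699 ms

τ₀ ≈ 699 ms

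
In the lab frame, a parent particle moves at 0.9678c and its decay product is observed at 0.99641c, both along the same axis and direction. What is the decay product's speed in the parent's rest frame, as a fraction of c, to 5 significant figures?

u' ≈ 0.80198c

Inverse velocity addition: u' = (u − v)/(1 − uv/c²)
= (0.99641 − 0.9678)/(1 − 0.99641×0.9678) = 0.028610/0.03567440 = 0.80198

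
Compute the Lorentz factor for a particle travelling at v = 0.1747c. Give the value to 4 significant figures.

γ ≈ 1.016

γ = 1/√(1 − β²) = 1/√(1 − 0.1747²) = 1/√(0.969480) = 1.016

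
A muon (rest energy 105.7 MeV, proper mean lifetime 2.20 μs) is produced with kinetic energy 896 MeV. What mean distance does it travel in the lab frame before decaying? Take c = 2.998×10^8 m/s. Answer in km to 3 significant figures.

γ = 1 + K/(m₀c²) = 1 + 896/105.7 = 9.4768
β = √(1 − 1/γ²) = 0.99442
Dilated lifetime: γτ₀ = 9.4768 × 2.20 μs = 20.849 μs
d = βc·γτ₀ = 0.99442 × (2.998×10^8 m/s) × 2.0849×10^-5 s = 6.22 km

d ≈ 6.22 km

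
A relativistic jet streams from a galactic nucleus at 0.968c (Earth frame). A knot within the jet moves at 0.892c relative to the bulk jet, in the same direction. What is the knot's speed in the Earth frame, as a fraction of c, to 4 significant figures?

u ≈ 0.9981c

Relativistic velocity addition: u = (u' + v)/(1 + u'v/c²)
= (0.892 + 0.968)/(1 + 0.892×0.968) = 1.860/1.86346 = 0.9981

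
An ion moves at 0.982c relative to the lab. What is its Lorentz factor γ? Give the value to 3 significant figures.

γ ≈ 5.29

γ = 1/√(1 − β²) = 1/√(1 − 0.982²) = 1/√(0.035676) = 5.29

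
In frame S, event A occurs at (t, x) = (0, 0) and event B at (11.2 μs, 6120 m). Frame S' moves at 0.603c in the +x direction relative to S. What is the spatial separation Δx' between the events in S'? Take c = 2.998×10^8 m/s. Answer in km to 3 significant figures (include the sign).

γ = 1/√(1 − 0.603²) = 1.2535
Δx' = γ(Δx − vΔt) = 1.2535 × (6120 m − 0.603×(2.998×10^8 m/s)×11.2×10^-6 s)
= 1.2535 × (4095.3 m) = 5.13 km

Δx' ≈ 5.13 km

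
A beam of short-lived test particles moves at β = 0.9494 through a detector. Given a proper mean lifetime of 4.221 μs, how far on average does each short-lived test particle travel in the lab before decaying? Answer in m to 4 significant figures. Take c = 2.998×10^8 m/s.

γ = 1/√(1 − 0.9494²) = 3.18401
Dilated lifetime: Δt = γτ₀ = 3.18401 × 4.221 μs = 13.4397 μs
d = vΔt = 0.9494c × 13.4397 μs = 2.84630×10^8 m/s × 1.34397×10^-5 s = 3825 m

d ≈ 3825 m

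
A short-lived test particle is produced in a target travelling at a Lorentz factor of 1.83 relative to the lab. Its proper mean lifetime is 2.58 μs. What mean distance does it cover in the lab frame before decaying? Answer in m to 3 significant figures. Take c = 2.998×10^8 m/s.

d ≈ 1190 m

β = √(1 − 1/γ²) = √(1 − 1/1.83²) = 0.83749
Dilated lifetime: Δt = γτ₀ = 1.83 × 2.58 μs = 4.7214 μs
d = vΔt = 0.83749c × 4.7214 μs = 2.5108×10^8 m/s × 4.7214×10^-6 s = 1190 m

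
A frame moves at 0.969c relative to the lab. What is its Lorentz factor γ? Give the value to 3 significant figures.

γ ≈ 4.05

γ = 1/√(1 − β²) = 1/√(1 − 0.969²) = 1/√(0.061039) = 4.05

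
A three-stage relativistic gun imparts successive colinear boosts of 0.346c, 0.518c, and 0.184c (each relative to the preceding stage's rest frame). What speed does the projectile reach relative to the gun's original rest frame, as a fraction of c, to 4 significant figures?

u ≈ 0.8078c

Compose boost 2: (0.518 + 0.346)/(1 + 0.518×0.346) = 0.8640/1.17923 = 0.732683
Compose boost 3: (0.184 + 0.732683)/(1 + 0.184×0.732683) = 0.916683/1.13481 = 0.8078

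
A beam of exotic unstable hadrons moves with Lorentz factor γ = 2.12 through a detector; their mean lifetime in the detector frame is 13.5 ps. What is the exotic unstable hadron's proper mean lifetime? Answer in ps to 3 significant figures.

τ₀ ≈ 6.37 ps

γ = 2.12 (given)
Proper time: τ₀ = Δt/γ = 13.5/2.12 = 6.37 ps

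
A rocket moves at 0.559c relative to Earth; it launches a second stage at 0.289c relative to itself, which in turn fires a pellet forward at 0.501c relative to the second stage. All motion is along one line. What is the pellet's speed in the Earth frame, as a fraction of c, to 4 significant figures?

u ≈ 0.9014c

Compose boost 2: (0.289 + 0.559)/(1 + 0.289×0.559) = 0.8480/1.16155 = 0.730058
Compose boost 3: (0.501 + 0.730058)/(1 + 0.501×0.730058) = 1.23106/1.36576 = 0.9014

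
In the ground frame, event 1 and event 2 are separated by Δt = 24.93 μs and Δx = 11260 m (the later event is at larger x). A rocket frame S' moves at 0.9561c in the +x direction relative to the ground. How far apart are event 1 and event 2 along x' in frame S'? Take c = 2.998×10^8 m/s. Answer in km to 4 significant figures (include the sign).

Δx' ≈ 14.04 km

γ = 1/√(1 − 0.9561²) = 3.41250
Δx' = γ(Δx − vΔt) = 3.41250 × (11260 m − 0.9561×(2.998×10^8 m/s)×24.93×10^-6 s)
= 3.41250 × (4114.10 m) = 14.04 km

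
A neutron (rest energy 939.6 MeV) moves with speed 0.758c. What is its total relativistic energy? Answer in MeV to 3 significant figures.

γ = 1/√(1 − 0.758²) = 1.5331
E = γm₀c² = 1.5331 × 939.6 MeV = 1440 MeV

E ≈ 1440 MeV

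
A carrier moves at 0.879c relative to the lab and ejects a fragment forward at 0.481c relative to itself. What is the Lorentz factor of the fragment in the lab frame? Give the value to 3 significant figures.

γ ≈ 3.40

u_lab = (0.481 + 0.879)/(1 + 0.481×0.879) = 1.360/1.42280 = 0.955862
γ = 1/√(1 − 0.955862²) = 3.40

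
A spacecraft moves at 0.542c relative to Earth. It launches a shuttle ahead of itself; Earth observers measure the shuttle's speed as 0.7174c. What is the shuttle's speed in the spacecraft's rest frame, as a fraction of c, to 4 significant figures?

u' ≈ 0.2870c

Inverse velocity addition: u' = (u − v)/(1 − uv/c²)
= (0.7174 − 0.542)/(1 − 0.7174×0.542) = 0.1754/0.611169 = 0.2870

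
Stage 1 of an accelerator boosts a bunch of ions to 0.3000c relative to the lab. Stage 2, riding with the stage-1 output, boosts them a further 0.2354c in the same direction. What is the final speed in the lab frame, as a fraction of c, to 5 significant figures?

u ≈ 0.50008c

Compose boost 2: (0.2354 + 0.3000)/(1 + 0.2354×0.3000) = 0.53540/1.070620 = 0.50008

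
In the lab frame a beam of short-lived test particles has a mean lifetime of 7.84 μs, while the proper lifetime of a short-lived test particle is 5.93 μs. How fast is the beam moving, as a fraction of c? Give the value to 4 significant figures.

β ≈ 0.6541

γ = Δt/τ₀ = 7.84/5.93 = 1.32209
β = √(1 − 1/γ²) = √(1 − 1/1.32209²) = 0.6541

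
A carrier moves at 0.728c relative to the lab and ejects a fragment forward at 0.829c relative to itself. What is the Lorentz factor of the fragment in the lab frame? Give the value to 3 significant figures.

γ ≈ 4.18

u_lab = (0.829 + 0.728)/(1 + 0.829×0.728) = 1.557/1.60351 = 0.970994
γ = 1/√(1 − 0.970994²) = 4.18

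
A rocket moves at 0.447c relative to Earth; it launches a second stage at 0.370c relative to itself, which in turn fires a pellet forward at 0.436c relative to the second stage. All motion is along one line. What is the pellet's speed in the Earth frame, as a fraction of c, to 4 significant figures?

Compose boost 2: (0.370 + 0.447)/(1 + 0.370×0.447) = 0.8170/1.16539 = 0.701053
Compose boost 3: (0.436 + 0.701053)/(1 + 0.436×0.701053) = 1.13705/1.30566 = 0.8709

u ≈ 0.8709c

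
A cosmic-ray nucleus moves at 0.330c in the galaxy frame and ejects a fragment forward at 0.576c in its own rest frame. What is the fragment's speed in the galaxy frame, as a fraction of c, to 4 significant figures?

u ≈ 0.7613c

Compose boost 2: (0.576 + 0.330)/(1 + 0.576×0.330) = 0.9060/1.19008 = 0.7613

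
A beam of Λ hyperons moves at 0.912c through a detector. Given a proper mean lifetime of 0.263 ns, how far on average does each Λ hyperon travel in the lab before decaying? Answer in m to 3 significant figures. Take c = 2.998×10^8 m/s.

γ = 1/√(1 − 0.912²) = 2.4379
Dilated lifetime: Δt = γτ₀ = 2.4379 × 0.263 ns = 0.64117 ns
d = vΔt = 0.912c × 0.64117 ns = 2.7342×10^8 m/s × 6.4117×10^-10 s = 0.175 m

d ≈ 0.175 m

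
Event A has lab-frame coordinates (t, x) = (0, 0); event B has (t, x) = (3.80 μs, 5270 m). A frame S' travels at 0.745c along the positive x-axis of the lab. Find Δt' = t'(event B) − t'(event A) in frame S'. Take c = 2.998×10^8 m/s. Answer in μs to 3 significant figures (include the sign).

Δt' ≈ -13.9 μs

γ = 1/√(1 − 0.745²) = 1.4991
Δt' = γ(Δt − vΔx/c²) = 1.4991 × (3.80 μs − 0.745×5270 m / (2.998×10^8 m/s))
= 1.4991 × (-9.2959 μs) = -13.9 μs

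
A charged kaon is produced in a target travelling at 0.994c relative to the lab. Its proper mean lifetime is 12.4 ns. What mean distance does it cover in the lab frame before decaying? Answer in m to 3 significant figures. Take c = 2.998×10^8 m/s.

γ = 1/√(1 − 0.994²) = 9.1424
Dilated lifetime: Δt = γτ₀ = 9.1424 × 12.4 ns = 113.37 ns
d = vΔt = 0.994c × 113.37 ns = 2.9800×10^8 m/s × 1.1337×10^-7 s = 33.8 m

d ≈ 33.8 m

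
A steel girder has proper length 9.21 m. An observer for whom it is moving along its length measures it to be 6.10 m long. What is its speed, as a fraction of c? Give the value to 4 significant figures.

γ = L₀/L = 9.21/6.10 = 1.50984
β = √(1 − 1/γ²) = 0.7492

β ≈ 0.7492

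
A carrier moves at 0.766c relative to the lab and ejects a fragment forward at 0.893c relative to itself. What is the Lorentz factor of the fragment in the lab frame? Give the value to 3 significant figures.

γ ≈ 5.82

u_lab = (0.893 + 0.766)/(1 + 0.893×0.766) = 1.659/1.68404 = 0.985132
γ = 1/√(1 − 0.985132²) = 5.82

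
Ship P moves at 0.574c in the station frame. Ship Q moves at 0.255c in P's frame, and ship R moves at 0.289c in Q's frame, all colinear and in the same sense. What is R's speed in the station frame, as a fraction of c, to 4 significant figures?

Compose boost 2: (0.255 + 0.574)/(1 + 0.255×0.574) = 0.8290/1.14637 = 0.723152
Compose boost 3: (0.289 + 0.723152)/(1 + 0.289×0.723152) = 1.01215/1.20899 = 0.8372

u ≈ 0.8372c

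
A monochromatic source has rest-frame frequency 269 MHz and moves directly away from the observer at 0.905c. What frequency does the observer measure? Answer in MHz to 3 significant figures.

f_obs ≈ 60.1 MHz

Relativistic Doppler: f_obs = f_src √((1−β)/(1+β))
= 269 × √(0.095000/1.9050) = 269 × 0.22331 = 60.1 MHz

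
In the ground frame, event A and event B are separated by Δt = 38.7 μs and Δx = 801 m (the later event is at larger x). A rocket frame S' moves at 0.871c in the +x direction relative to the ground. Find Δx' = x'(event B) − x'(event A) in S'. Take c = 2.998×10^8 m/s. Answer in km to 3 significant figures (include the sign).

γ = 1/√(1 − 0.871²) = 2.0355
Δx' = γ(Δx − vΔt) = 2.0355 × (801 m − 0.871×(2.998×10^8 m/s)×38.7×10^-6 s)
= 2.0355 × (-9304.6 m) = -18.9 km

Δx' ≈ -18.9 km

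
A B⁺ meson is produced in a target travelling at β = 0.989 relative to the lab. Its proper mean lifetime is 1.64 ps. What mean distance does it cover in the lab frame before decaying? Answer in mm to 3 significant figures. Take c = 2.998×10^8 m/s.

γ = 1/√(1 − 0.989²) = 6.7606
Dilated lifetime: Δt = γτ₀ = 6.7606 × 1.64 ps = 11.087 ps
d = vΔt = 0.989c × 11.087 ps = 2.9650×10^8 m/s × 1.1087×10^-11 s = 3.29 mm

d ≈ 3.29 mm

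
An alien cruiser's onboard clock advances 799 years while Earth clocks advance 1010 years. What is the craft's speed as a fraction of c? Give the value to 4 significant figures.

β ≈ 0.6117

γ = Δt/τ₀ = 1010/799 = 1.26408
β = √(1 − 1/γ²) = √(1 − 1/1.26408²) = 0.6117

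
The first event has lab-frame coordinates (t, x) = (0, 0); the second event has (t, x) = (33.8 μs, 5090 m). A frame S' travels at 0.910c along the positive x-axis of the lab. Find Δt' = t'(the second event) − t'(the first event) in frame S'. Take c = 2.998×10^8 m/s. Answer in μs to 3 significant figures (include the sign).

γ = 1/√(1 − 0.910²) = 2.4119
Δt' = γ(Δt − vΔx/c²) = 2.4119 × (33.8 μs − 0.910×5090 m / (2.998×10^8 m/s))
= 2.4119 × (18.350 μs) = 44.3 μs

Δt' ≈ 44.3 μs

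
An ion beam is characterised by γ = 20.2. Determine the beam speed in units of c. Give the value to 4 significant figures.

β = √(1 − 1/γ²) = √(1 − 1/20.2²) = √(0.997549) = 0.9988

β ≈ 0.9988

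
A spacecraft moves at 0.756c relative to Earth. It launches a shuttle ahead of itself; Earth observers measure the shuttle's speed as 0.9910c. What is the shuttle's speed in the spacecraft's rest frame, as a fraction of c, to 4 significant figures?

u' ≈ 0.9370c

Inverse velocity addition: u' = (u − v)/(1 − uv/c²)
= (0.9910 − 0.756)/(1 − 0.9910×0.756) = 0.2350/0.250804 = 0.9370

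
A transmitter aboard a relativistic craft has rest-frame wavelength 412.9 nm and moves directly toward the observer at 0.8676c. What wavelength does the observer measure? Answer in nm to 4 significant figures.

Relativistic Doppler: λ_obs = λ_src √((1−β)/(1+β))
= 412.9 × √(0.132400/1.86760) = 412.9 × 0.266258 = 109.9 nm

λ_obs ≈ 109.9 nm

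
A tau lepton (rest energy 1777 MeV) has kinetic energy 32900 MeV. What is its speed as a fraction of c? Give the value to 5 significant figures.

β ≈ 0.99869

γ = 1 + K/(m₀c²) = 1 + 32900/1777 = 19.51435
β = √(1 − 1/γ²) = 0.99869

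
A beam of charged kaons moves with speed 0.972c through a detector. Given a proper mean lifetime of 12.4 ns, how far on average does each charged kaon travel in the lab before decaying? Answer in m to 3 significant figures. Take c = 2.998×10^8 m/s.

γ = 1/√(1 − 0.972²) = 4.2557
Dilated lifetime: Δt = γτ₀ = 4.2557 × 12.4 ns = 52.770 ns
d = vΔt = 0.972c × 52.770 ns = 2.9141×10^8 m/s × 5.2770×10^-8 s = 15.4 m

d ≈ 15.4 m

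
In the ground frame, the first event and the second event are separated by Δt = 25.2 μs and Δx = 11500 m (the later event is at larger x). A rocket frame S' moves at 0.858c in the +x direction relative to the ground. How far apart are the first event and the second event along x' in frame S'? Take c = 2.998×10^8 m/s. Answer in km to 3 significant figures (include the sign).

γ = 1/√(1 − 0.858²) = 1.9469
Δx' = γ(Δx − vΔt) = 1.9469 × (11500 m − 0.858×(2.998×10^8 m/s)×25.2×10^-6 s)
= 1.9469 × (5017.8 m) = 9.77 km

Δx' ≈ 9.77 km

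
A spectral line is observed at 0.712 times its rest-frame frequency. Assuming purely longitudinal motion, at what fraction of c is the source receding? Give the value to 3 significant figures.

f_obs/f_src = √((1−β)/(1+β)) = 0.712  ⇒  (1−β)/(1+β) = 0.50694
β = |1 − D²|/(1 + D²) = |1 − 0.50694|/(1 + 0.50694) = 0.327

β ≈ 0.327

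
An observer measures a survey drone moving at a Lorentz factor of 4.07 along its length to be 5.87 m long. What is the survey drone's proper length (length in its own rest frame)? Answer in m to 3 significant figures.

γ = 4.07 (given)
L₀ = γL = 4.07 × 5.87 = 23.9 m

L₀ ≈ 23.9 m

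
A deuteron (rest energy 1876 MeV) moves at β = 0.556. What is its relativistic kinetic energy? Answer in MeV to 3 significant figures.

K ≈ 381 MeV

γ = 1/√(1 − 0.556²) = 1.2031
K = (γ − 1)m₀c² = (1.2031 − 1) × 1876 MeV = 0.20311 × 1876 MeV = 381 MeV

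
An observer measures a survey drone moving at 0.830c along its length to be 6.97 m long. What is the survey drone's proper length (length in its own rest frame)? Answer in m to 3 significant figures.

γ = 1/√(1 − 0.830²) = 1.7929
L₀ = γL = 1.7929 × 6.97 = 12.5 m

L₀ ≈ 12.5 m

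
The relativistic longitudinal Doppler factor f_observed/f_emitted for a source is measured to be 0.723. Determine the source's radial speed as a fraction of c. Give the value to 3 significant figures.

f_obs/f_src = √((1−β)/(1+β)) = 0.723  ⇒  (1−β)/(1+β) = 0.52273
β = |1 − D²|/(1 + D²) = |1 − 0.52273|/(1 + 0.52273) = 0.313

β ≈ 0.313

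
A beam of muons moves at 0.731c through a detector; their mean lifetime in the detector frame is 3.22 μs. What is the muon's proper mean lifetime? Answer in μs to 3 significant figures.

τ₀ ≈ 2.20 μs

γ = 1/√(1 − 0.731²) = 1.4655
Proper time: τ₀ = Δt/γ = 3.22/1.4655 = 2.20 μs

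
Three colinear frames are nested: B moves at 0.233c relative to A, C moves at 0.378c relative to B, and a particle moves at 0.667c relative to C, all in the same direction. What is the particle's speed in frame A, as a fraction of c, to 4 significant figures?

Compose boost 2: (0.378 + 0.233)/(1 + 0.378×0.233) = 0.6110/1.08807 = 0.561543
Compose boost 3: (0.667 + 0.561543)/(1 + 0.667×0.561543) = 1.22854/1.37455 = 0.8938

u ≈ 0.8938c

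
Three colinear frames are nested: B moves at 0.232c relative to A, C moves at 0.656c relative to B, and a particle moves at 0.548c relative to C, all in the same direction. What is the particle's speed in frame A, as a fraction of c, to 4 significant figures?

u ≈ 0.9271c

Compose boost 2: (0.656 + 0.232)/(1 + 0.656×0.232) = 0.8880/1.15219 = 0.770705
Compose boost 3: (0.548 + 0.770705)/(1 + 0.548×0.770705) = 1.31870/1.42235 = 0.9271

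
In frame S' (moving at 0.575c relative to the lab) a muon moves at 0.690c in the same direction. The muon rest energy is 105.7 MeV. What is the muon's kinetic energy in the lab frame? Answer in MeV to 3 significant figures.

K ≈ 144 MeV

u_lab = (0.690 + 0.575)/(1 + 0.690×0.575) = 0.905674
γ = 1/√(1 − 0.905674²) = 2.3586
K = (γ − 1)m₀c² = (2.3586 − 1) × 105.7 = 1.3586 × 105.7 = 144 MeV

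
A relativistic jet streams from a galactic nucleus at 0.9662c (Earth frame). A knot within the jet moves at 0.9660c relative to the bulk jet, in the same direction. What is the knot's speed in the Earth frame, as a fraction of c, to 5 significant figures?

Relativistic velocity addition: u = (u' + v)/(1 + u'v/c²)
= (0.9660 + 0.9662)/(1 + 0.9660×0.9662) = 1.9322/1.933349 = 0.99941

u ≈ 0.99941c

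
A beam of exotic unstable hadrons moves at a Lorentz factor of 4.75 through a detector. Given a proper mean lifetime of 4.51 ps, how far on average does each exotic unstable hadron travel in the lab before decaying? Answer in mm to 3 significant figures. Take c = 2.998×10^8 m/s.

d ≈ 6.28 mm

β = √(1 − 1/γ²) = √(1 − 1/4.75²) = 0.97759
Dilated lifetime: Δt = γτ₀ = 4.75 × 4.51 ps = 21.422 ps
d = vΔt = 0.97759c × 21.422 ps = 2.9308×10^8 m/s × 2.1422×10^-11 s = 6.28 mm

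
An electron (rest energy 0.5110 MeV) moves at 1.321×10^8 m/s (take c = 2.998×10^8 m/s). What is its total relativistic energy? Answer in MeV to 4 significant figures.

E ≈ 0.5692 MeV

β = v/c = 1.321×10^8 / 2.998×10^8 = 0.440627
γ = 1/√(1 − 0.440627²) = 1.11397
E = γm₀c² = 1.11397 × 0.5110 MeV = 0.5692 MeV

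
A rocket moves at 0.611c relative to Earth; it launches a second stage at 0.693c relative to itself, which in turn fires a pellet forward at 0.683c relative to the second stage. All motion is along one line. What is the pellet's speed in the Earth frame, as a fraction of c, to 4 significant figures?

Compose boost 2: (0.693 + 0.611)/(1 + 0.693×0.611) = 1.304/1.42342 = 0.916102
Compose boost 3: (0.683 + 0.916102)/(1 + 0.683×0.916102) = 1.59910/1.62570 = 0.9836

u ≈ 0.9836c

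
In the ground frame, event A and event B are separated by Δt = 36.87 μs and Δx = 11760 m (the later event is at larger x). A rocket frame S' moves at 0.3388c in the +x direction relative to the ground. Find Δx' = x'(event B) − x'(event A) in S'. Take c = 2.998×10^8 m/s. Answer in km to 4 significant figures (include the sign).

γ = 1/√(1 − 0.3388²) = 1.06286
Δx' = γ(Δx − vΔt) = 1.06286 × (11760 m − 0.3388×(2.998×10^8 m/s)×36.87×10^-6 s)
= 1.06286 × (8015.03 m) = 8.519 km

Δx' ≈ 8.519 km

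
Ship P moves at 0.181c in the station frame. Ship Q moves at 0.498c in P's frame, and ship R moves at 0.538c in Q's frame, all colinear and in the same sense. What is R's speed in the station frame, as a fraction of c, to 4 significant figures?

u ≈ 0.8695c

Compose boost 2: (0.498 + 0.181)/(1 + 0.498×0.181) = 0.6790/1.09014 = 0.622857
Compose boost 3: (0.538 + 0.622857)/(1 + 0.538×0.622857) = 1.16086/1.33510 = 0.8695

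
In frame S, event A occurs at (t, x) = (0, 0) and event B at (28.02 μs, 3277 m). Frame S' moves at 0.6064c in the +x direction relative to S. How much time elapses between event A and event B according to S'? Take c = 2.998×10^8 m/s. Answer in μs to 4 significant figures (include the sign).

γ = 1/√(1 − 0.6064²) = 1.25761
Δt' = γ(Δt − vΔx/c²) = 1.25761 × (28.02 μs − 0.6064×3277 m / (2.998×10^8 m/s))
= 1.25761 × (21.3917 μs) = 26.90 μs

Δt' ≈ 26.90 μs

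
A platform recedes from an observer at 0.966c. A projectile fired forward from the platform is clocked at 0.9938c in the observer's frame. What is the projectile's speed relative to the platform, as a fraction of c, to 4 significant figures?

u' ≈ 0.6952c

Inverse velocity addition: u' = (u − v)/(1 − uv/c²)
= (0.9938 − 0.966)/(1 − 0.9938×0.966) = 0.02780/0.0399892 = 0.6952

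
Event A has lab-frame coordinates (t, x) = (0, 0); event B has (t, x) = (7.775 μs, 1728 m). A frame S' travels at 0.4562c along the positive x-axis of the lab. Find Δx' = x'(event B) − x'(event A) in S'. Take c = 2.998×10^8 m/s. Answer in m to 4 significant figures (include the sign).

Δx' ≈ 746.9 m

γ = 1/√(1 − 0.4562²) = 1.12375
Δx' = γ(Δx − vΔt) = 1.12375 × (1728 m − 0.4562×(2.998×10^8 m/s)×7.775×10^-6 s)
= 1.12375 × (664.623 m) = 746.9 m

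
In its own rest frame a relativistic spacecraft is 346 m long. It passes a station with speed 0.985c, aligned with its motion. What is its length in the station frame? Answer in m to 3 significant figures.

γ = 1/√(1 − 0.985²) = 5.7953
Length contraction: L = L₀/γ = 346/5.7953 = 59.7 m

L ≈ 59.7 m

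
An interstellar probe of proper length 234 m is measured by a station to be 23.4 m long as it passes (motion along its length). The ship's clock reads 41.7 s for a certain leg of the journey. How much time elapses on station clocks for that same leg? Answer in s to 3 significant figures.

Δt ≈ 417 s

Length contraction ⇒ γ = L₀/L = 234/23.4 = 10.000
Time dilation: Δt = γτ₀ = 10.000 × 41.7 s = 417 s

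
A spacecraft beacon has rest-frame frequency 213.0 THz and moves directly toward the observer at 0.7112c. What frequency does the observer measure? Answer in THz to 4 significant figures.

Relativistic Doppler: f_obs = f_src √((1+β)/(1−β))
= 213.0 × √(1.71120/0.288800) = 213.0 × 2.43417 = 518.5 THz

f_obs ≈ 518.5 THz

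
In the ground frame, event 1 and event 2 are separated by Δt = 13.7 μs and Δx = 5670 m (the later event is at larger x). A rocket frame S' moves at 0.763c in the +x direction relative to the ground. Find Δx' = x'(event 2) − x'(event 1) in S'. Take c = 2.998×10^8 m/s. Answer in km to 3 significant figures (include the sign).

γ = 1/√(1 − 0.763²) = 1.5470
Δx' = γ(Δx − vΔt) = 1.5470 × (5670 m − 0.763×(2.998×10^8 m/s)×13.7×10^-6 s)
= 1.5470 × (2536.2 m) = 3.92 km

Δx' ≈ 3.92 km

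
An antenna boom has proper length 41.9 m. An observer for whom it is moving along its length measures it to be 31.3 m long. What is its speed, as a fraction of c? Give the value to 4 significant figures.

γ = L₀/L = 41.9/31.3 = 1.33866
β = √(1 − 1/γ²) = 0.6648

β ≈ 0.6648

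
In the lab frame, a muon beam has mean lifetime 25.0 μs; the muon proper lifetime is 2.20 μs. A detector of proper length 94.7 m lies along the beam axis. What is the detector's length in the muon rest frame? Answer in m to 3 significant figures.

Time dilation ⇒ γ = Δt/τ₀ = 25.0/2.20 = 11.364
Length contraction: L = L₀/γ = 94.7/11.364 = 8.33 m

L ≈ 8.33 m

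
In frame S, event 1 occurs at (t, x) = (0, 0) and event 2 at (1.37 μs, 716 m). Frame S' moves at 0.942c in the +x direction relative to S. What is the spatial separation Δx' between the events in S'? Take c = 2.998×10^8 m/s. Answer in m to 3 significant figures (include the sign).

γ = 1/√(1 − 0.942²) = 2.9796
Δx' = γ(Δx − vΔt) = 2.9796 × (716 m − 0.942×(2.998×10^8 m/s)×1.37×10^-6 s)
= 2.9796 × (329.10 m) = 981 m

Δx' ≈ 981 m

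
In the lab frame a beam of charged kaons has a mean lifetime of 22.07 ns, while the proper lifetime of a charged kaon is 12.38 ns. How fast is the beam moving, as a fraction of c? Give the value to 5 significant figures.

γ = Δt/τ₀ = 22.07/12.38 = 1.782714
β = √(1 − 1/γ²) = √(1 − 1/1.782714²) = 0.82785

β ≈ 0.82785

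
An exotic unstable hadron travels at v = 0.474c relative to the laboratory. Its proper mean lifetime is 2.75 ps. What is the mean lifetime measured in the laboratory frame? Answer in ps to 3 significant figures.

Δt ≈ 3.12 ps

γ = 1/√(1 − 0.474²) = 1.1357
Time dilation: Δt = γτ₀ = 1.1357 × 2.75 ps = 3.12 ps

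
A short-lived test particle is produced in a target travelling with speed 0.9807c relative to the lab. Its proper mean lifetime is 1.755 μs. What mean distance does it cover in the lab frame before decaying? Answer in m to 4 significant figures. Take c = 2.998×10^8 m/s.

γ = 1/√(1 − 0.9807²) = 5.11460
Dilated lifetime: Δt = γτ₀ = 5.11460 × 1.755 μs = 8.97613 μs
d = vΔt = 0.9807c × 8.97613 μs = 2.94014×10^8 m/s × 8.97613×10^-6 s = 2639 m

d ≈ 2639 m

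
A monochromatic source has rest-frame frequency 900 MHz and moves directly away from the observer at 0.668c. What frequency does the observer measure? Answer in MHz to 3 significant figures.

f_obs ≈ 402 MHz

Relativistic Doppler: f_obs = f_src √((1−β)/(1+β))
= 900 × √(0.33200/1.6680) = 900 × 0.44614 = 402 MHz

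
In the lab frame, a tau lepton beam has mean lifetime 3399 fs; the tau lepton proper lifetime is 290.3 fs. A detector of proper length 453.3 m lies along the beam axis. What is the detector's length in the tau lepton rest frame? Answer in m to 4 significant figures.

L ≈ 38.72 m

Time dilation ⇒ γ = Δt/τ₀ = 3399/290.3 = 11.7086
Length contraction: L = L₀/γ = 453.3/11.7086 = 38.72 m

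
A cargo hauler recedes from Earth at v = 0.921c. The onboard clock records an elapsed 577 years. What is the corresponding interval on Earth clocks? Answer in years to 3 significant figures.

γ = 1/√(1 − 0.921²) = 2.5670
Time dilation: Δt = γτ₀ = 2.5670 × 577 years = 1480 years

Δt ≈ 1480 years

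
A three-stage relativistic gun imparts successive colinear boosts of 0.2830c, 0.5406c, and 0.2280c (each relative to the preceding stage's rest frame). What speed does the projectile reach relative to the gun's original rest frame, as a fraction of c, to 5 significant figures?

Compose boost 2: (0.5406 + 0.2830)/(1 + 0.5406×0.2830) = 0.82360/1.152990 = 0.7143168
Compose boost 3: (0.2280 + 0.7143168)/(1 + 0.2280×0.7143168) = 0.9423168/1.162864 = 0.81034

u ≈ 0.81034c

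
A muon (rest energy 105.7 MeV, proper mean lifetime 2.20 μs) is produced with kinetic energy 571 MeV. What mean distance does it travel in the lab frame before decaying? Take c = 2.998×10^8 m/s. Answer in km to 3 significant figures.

γ = 1 + K/(m₀c²) = 1 + 571/105.7 = 6.4021
β = √(1 − 1/γ²) = 0.98773
Dilated lifetime: γτ₀ = 6.4021 × 2.20 μs = 14.085 μs
d = βc·γτ₀ = 0.98773 × (2.998×10^8 m/s) × 1.4085×10^-5 s = 4.17 km

d ≈ 4.17 km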